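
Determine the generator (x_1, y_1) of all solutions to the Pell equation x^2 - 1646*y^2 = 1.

First expand sqrt(1646) as a continued fraction. With x_i = (sqrt(1646) + m_i)/d_i and (m_0, d_0) = (0, 1): a_0 = floor(sqrt(1646)) = 40, since 40^2 = 1600 <= 1646 < 1681 = 41^2.
Iterate m_{i+1} = d_i*a_i - m_i, d_{i+1} = (1646 - m_{i+1}^2)/d_i, a_{i+1} = floor((a_0 + m_{i+1})/d_{i+1}):
  m_1 = 1*40 - 0 = 40, d_1 = (1646 - 40^2)/1 = 46/1 = 46, a_1 = floor((40 + 40)/46) = 1.
  m_2 = 46*1 - 40 = 6, d_2 = (1646 - 6^2)/46 = 1610/46 = 35, a_2 = floor((40 + 6)/35) = 1.
  m_3 = 35*1 - 6 = 29, d_3 = (1646 - 29^2)/35 = 805/35 = 23, a_3 = floor((40 + 29)/23) = 3.
  m_4 = 23*3 - 29 = 40, d_4 = (1646 - 40^2)/23 = 46/23 = 2, a_4 = floor((40 + 40)/2) = 40.
  m_5 = 2*40 - 40 = 40, d_5 = (1646 - 40^2)/2 = 46/2 = 23, a_5 = floor((40 + 40)/23) = 3.
  m_6 = 23*3 - 40 = 29, d_6 = (1646 - 29^2)/23 = 805/23 = 35, a_6 = floor((40 + 29)/35) = 1.
  m_7 = 35*1 - 29 = 6, d_7 = (1646 - 6^2)/35 = 1610/35 = 46, a_7 = floor((40 + 6)/46) = 1.
  m_8 = 46*1 - 6 = 40, d_8 = (1646 - 40^2)/46 = 46/46 = 1, a_8 = floor((40 + 40)/1) = 80.
  m_9 = 1*80 - 40 = 40, d_9 = (1646 - 40^2)/1 = 46/1 = 46: (m_9, d_9) = (m_1, d_1) = (40, 46), so from here the quotients repeat a_1, ..., a_8; the period length is 8.
So sqrt(1646) = [40; (1, 1, 3, 40, 3, 1, 1, 80)] with period length k = 8.
k is even, so the fundamental solution of x^2 - 1646y^2 = 1 is (p_{k-1}, q_{k-1}) = (p_7, q_7); compute convergents through index 7.
Convergents (p_i = a_i*p_{i-1} + p_{i-2}, q_i = a_i*q_{i-1} + q_{i-2} with p_{-2}=0, p_{-1}=1, q_{-2}=1, q_{-1}=0):
  i=0: a_0=40, p_0 = 40*1 + 0 = 40, q_0 = 40*0 + 1 = 1.
  i=1: a_1=1, p_1 = 1*40 + 1 = 41, q_1 = 1*1 + 0 = 1.
  i=2: a_2=1, p_2 = 1*41 + 40 = 81, q_2 = 1*1 + 1 = 2.
  i=3: a_3=3, p_3 = 3*81 + 41 = 284, q_3 = 3*2 + 1 = 7.
  i=4: a_4=40, p_4 = 40*284 + 81 = 11441, q_4 = 40*7 + 2 = 282.
  i=5: a_5=3, p_5 = 3*11441 + 284 = 34607, q_5 = 3*282 + 7 = 853.
  i=6: a_6=1, p_6 = 1*34607 + 11441 = 46048, q_6 = 1*853 + 282 = 1135.
  i=7: a_7=1, p_7 = 1*46048 + 34607 = 80655, q_7 = 1*1135 + 853 = 1988.
Check: 80655^2 - 1646*1988^2 = 6505229025 - 6505229024 = 1, so (x, y) = (80655, 1988) solves the equation, and by the theorem it is the least positive solution.

(x, y) = (80655, 1988)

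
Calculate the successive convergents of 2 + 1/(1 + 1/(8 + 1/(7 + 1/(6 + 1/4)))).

2/1, 3/1, 26/9, 185/64, 1136/393, 4729/1636

Using the convergent recurrence p_i = a_i*p_{i-1} + p_{i-2}, q_i = a_i*q_{i-1} + q_{i-2} with p_{-2}=0, p_{-1}=1, q_{-2}=1, q_{-1}=0:
  i=0: a_0=2, p_0 = 2*1 + 0 = 2, q_0 = 2*0 + 1 = 1.
  i=1: a_1=1, p_1 = 1*2 + 1 = 3, q_1 = 1*1 + 0 = 1.
  i=2: a_2=8, p_2 = 8*3 + 2 = 26, q_2 = 8*1 + 1 = 9.
  i=3: a_3=7, p_3 = 7*26 + 3 = 185, q_3 = 7*9 + 1 = 64.
  i=4: a_4=6, p_4 = 6*185 + 26 = 1136, q_4 = 6*64 + 9 = 393.
  i=5: a_5=4, p_5 = 4*1136 + 185 = 4729, q_5 = 4*393 + 64 = 1636.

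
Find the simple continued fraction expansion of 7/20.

Run the Euclidean algorithm on 7 and 20; the successive quotients are the partial quotients a_0, a_1, ... (each step inverts the fractional part left over by the previous one):
  7 = 0*20 + 7, so a_0 = 0.
  20 = 2*7 + 6, so a_1 = 2.
  7 = 1*6 + 1, so a_2 = 1.
  6 = 6*1 + 0, so a_3 = 6.
The remainder reaches 0 after 4 divisions, so the expansion has 4 partial quotients, read off in order.

[0; 2, 1, 6]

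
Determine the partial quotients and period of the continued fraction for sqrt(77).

[8; (1, 3, 2, 3, 1, 16)]

Write x_i = (sqrt(77) + m_i)/d_i with (m_0, d_0) = (0, 1). a_0 = floor(sqrt(77)) = 8, since 8^2 = 64 <= 77 < 81 = 9^2.
Iterate m_{i+1} = d_i*a_i - m_i, d_{i+1} = (77 - m_{i+1}^2)/d_i, a_{i+1} = floor((a_0 + m_{i+1})/d_{i+1}):
  m_1 = 1*8 - 0 = 8, d_1 = (77 - 8^2)/1 = 13/1 = 13, a_1 = floor((8 + 8)/13) = 1.
  m_2 = 13*1 - 8 = 5, d_2 = (77 - 5^2)/13 = 52/13 = 4, a_2 = floor((8 + 5)/4) = 3.
  m_3 = 4*3 - 5 = 7, d_3 = (77 - 7^2)/4 = 28/4 = 7, a_3 = floor((8 + 7)/7) = 2.
  m_4 = 7*2 - 7 = 7, d_4 = (77 - 7^2)/7 = 28/7 = 4, a_4 = floor((8 + 7)/4) = 3.
  m_5 = 4*3 - 7 = 5, d_5 = (77 - 5^2)/4 = 52/4 = 13, a_5 = floor((8 + 5)/13) = 1.
  m_6 = 13*1 - 5 = 8, d_6 = (77 - 8^2)/13 = 13/13 = 1, a_6 = floor((8 + 8)/1) = 16.
  m_7 = 1*16 - 8 = 8, d_7 = (77 - 8^2)/1 = 13/1 = 13: (m_7, d_7) = (m_1, d_1) = (8, 13), so from here the quotients repeat a_1, ..., a_6; the period length is 6.
Hence the expansion of sqrt(77) is a_0 = 8 followed by the repeating block 1, 3, 2, 3, 1, 16 (period 6).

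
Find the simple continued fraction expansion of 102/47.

Run the Euclidean algorithm on 102 and 47; the successive quotients are the partial quotients a_0, a_1, ... (each step inverts the fractional part left over by the previous one):
  102 = 2*47 + 8, so a_0 = 2.
  47 = 5*8 + 7, so a_1 = 5.
  8 = 1*7 + 1, so a_2 = 1.
  7 = 7*1 + 0, so a_3 = 7.
The remainder reaches 0 after 4 divisions, so the expansion has 4 partial quotients, read off in order.

[2; 5, 1, 7]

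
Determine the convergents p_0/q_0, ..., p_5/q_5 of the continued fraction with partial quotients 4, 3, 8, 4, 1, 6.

4/1, 13/3, 108/25, 445/103, 553/128, 3763/871

Using the convergent recurrence p_i = a_i*p_{i-1} + p_{i-2}, q_i = a_i*q_{i-1} + q_{i-2} with p_{-2}=0, p_{-1}=1, q_{-2}=1, q_{-1}=0:
  i=0: a_0=4, p_0 = 4*1 + 0 = 4, q_0 = 4*0 + 1 = 1.
  i=1: a_1=3, p_1 = 3*4 + 1 = 13, q_1 = 3*1 + 0 = 3.
  i=2: a_2=8, p_2 = 8*13 + 4 = 108, q_2 = 8*3 + 1 = 25.
  i=3: a_3=4, p_3 = 4*108 + 13 = 445, q_3 = 4*25 + 3 = 103.
  i=4: a_4=1, p_4 = 1*445 + 108 = 553, q_4 = 1*103 + 25 = 128.
  i=5: a_5=6, p_5 = 6*553 + 445 = 3763, q_5 = 6*128 + 103 = 871.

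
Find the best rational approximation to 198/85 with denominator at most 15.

7/3

Expand x = 198/85 as a continued fraction with the Euclidean algorithm:
  198 = 2*85 + 28, so a_0 = 2.
  85 = 3*28 + 1, so a_1 = 3.
  28 = 28*1 + 0, so a_2 = 28.
so x = [2; 3, 28].
Convergents (p_i = a_i*p_{i-1} + p_{i-2}, q_i = a_i*q_{i-1} + q_{i-2} with p_{-2}=0, p_{-1}=1, q_{-2}=1, q_{-1}=0), until the denominator exceeds 15:
  i=0: a_0=2, p_0 = 2*1 + 0 = 2, q_0 = 2*0 + 1 = 1.
  i=1: a_1=3, p_1 = 3*2 + 1 = 7, q_1 = 3*1 + 0 = 3.
  i=2: a_2=28, p_2 = 28*7 + 2 = 198, q_2 = 28*3 + 1 = 85.
q_2 = 85 > 15, so the last convergent with denominator <= 15 is p_1/q_1 = 7/3.
The closest fraction with denominator <= 15 is either p_1/q_1 or the intermediate fraction (k*p_1 + p_0)/(k*q_1 + q_0) with the largest k >= 1 whose denominator stays <= 15; these approach x as k grows, and every other convergent or intermediate fraction in range is farther away.
Largest k: floor((15 - q_0)/q_1) = floor((15 - 1)/3) = 4.
That gives (4*7 + 2)/(4*3 + 1) = 30/13.
Compare the errors: |x - 7/3| = |198*3 - 7*85|/(85*3) = 1/255, and |x - 30/13| = |198*13 - 30*85|/(85*13) = 24/1105.
Cross-multiplying, 1*1105 = 1105 < 6120 = 24*255, so 1/255 is smaller: the convergent 7/3 is closer to x than 30/13.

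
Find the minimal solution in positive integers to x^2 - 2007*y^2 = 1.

First expand sqrt(2007) as a continued fraction. With x_i = (sqrt(2007) + m_i)/d_i and (m_0, d_0) = (0, 1): a_0 = floor(sqrt(2007)) = 44, since 44^2 = 1936 <= 2007 < 2025 = 45^2.
Iterate m_{i+1} = d_i*a_i - m_i, d_{i+1} = (2007 - m_{i+1}^2)/d_i, a_{i+1} = floor((a_0 + m_{i+1})/d_{i+1}):
  m_1 = 1*44 - 0 = 44, d_1 = (2007 - 44^2)/1 = 71/1 = 71, a_1 = floor((44 + 44)/71) = 1.
  m_2 = 71*1 - 44 = 27, d_2 = (2007 - 27^2)/71 = 1278/71 = 18, a_2 = floor((44 + 27)/18) = 3.
  m_3 = 18*3 - 27 = 27, d_3 = (2007 - 27^2)/18 = 1278/18 = 71, a_3 = floor((44 + 27)/71) = 1.
  m_4 = 71*1 - 27 = 44, d_4 = (2007 - 44^2)/71 = 71/71 = 1, a_4 = floor((44 + 44)/1) = 88.
  m_5 = 1*88 - 44 = 44, d_5 = (2007 - 44^2)/1 = 71/1 = 71: (m_5, d_5) = (m_1, d_1) = (44, 71), so from here the quotients repeat a_1, ..., a_4; the period length is 4.
So sqrt(2007) = [44; (1, 3, 1, 88)] with period length k = 4.
k is even, so the fundamental solution of x^2 - 2007y^2 = 1 is (p_{k-1}, q_{k-1}) = (p_3, q_3); compute convergents through index 3.
Convergents (p_i = a_i*p_{i-1} + p_{i-2}, q_i = a_i*q_{i-1} + q_{i-2} with p_{-2}=0, p_{-1}=1, q_{-2}=1, q_{-1}=0):
  i=0: a_0=44, p_0 = 44*1 + 0 = 44, q_0 = 44*0 + 1 = 1.
  i=1: a_1=1, p_1 = 1*44 + 1 = 45, q_1 = 1*1 + 0 = 1.
  i=2: a_2=3, p_2 = 3*45 + 44 = 179, q_2 = 3*1 + 1 = 4.
  i=3: a_3=1, p_3 = 1*179 + 45 = 224, q_3 = 1*4 + 1 = 5.
Check: 224^2 - 2007*5^2 = 50176 - 50175 = 1, so (x, y) = (224, 5) solves the equation, and by the theorem it is the least positive solution.

(x, y) = (224, 5)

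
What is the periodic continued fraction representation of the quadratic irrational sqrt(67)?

Write x_i = (sqrt(67) + m_i)/d_i with (m_0, d_0) = (0, 1). a_0 = floor(sqrt(67)) = 8, since 8^2 = 64 <= 67 < 81 = 9^2.
Iterate m_{i+1} = d_i*a_i - m_i, d_{i+1} = (67 - m_{i+1}^2)/d_i, a_{i+1} = floor((a_0 + m_{i+1})/d_{i+1}):
  m_1 = 1*8 - 0 = 8, d_1 = (67 - 8^2)/1 = 3/1 = 3, a_1 = floor((8 + 8)/3) = 5.
  m_2 = 3*5 - 8 = 7, d_2 = (67 - 7^2)/3 = 18/3 = 6, a_2 = floor((8 + 7)/6) = 2.
  m_3 = 6*2 - 7 = 5, d_3 = (67 - 5^2)/6 = 42/6 = 7, a_3 = floor((8 + 5)/7) = 1.
  m_4 = 7*1 - 5 = 2, d_4 = (67 - 2^2)/7 = 63/7 = 9, a_4 = floor((8 + 2)/9) = 1.
  m_5 = 9*1 - 2 = 7, d_5 = (67 - 7^2)/9 = 18/9 = 2, a_5 = floor((8 + 7)/2) = 7.
  m_6 = 2*7 - 7 = 7, d_6 = (67 - 7^2)/2 = 18/2 = 9, a_6 = floor((8 + 7)/9) = 1.
  m_7 = 9*1 - 7 = 2, d_7 = (67 - 2^2)/9 = 63/9 = 7, a_7 = floor((8 + 2)/7) = 1.
  m_8 = 7*1 - 2 = 5, d_8 = (67 - 5^2)/7 = 42/7 = 6, a_8 = floor((8 + 5)/6) = 2.
  m_9 = 6*2 - 5 = 7, d_9 = (67 - 7^2)/6 = 18/6 = 3, a_9 = floor((8 + 7)/3) = 5.
  m_10 = 3*5 - 7 = 8, d_10 = (67 - 8^2)/3 = 3/3 = 1, a_10 = floor((8 + 8)/1) = 16.
  m_11 = 1*16 - 8 = 8, d_11 = (67 - 8^2)/1 = 3/1 = 3: (m_11, d_11) = (m_1, d_1) = (8, 3), so from here the quotients repeat a_1, ..., a_10; the period length is 10.
Hence the expansion of sqrt(67) is a_0 = 8 followed by the repeating block 5, 2, 1, 1, 7, 1, 1, 2, 5, 16 (period 10).

[8; (5, 2, 1, 1, 7, 1, 1, 2, 5, 16)]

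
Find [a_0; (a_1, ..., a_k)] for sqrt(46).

Write x_i = (sqrt(46) + m_i)/d_i with (m_0, d_0) = (0, 1). a_0 = floor(sqrt(46)) = 6, since 6^2 = 36 <= 46 < 49 = 7^2.
Iterate m_{i+1} = d_i*a_i - m_i, d_{i+1} = (46 - m_{i+1}^2)/d_i, a_{i+1} = floor((a_0 + m_{i+1})/d_{i+1}):
  m_1 = 1*6 - 0 = 6, d_1 = (46 - 6^2)/1 = 10/1 = 10, a_1 = floor((6 + 6)/10) = 1.
  m_2 = 10*1 - 6 = 4, d_2 = (46 - 4^2)/10 = 30/10 = 3, a_2 = floor((6 + 4)/3) = 3.
  m_3 = 3*3 - 4 = 5, d_3 = (46 - 5^2)/3 = 21/3 = 7, a_3 = floor((6 + 5)/7) = 1.
  m_4 = 7*1 - 5 = 2, d_4 = (46 - 2^2)/7 = 42/7 = 6, a_4 = floor((6 + 2)/6) = 1.
  m_5 = 6*1 - 2 = 4, d_5 = (46 - 4^2)/6 = 30/6 = 5, a_5 = floor((6 + 4)/5) = 2.
  m_6 = 5*2 - 4 = 6, d_6 = (46 - 6^2)/5 = 10/5 = 2, a_6 = floor((6 + 6)/2) = 6.
  m_7 = 2*6 - 6 = 6, d_7 = (46 - 6^2)/2 = 10/2 = 5, a_7 = floor((6 + 6)/5) = 2.
  m_8 = 5*2 - 6 = 4, d_8 = (46 - 4^2)/5 = 30/5 = 6, a_8 = floor((6 + 4)/6) = 1.
  m_9 = 6*1 - 4 = 2, d_9 = (46 - 2^2)/6 = 42/6 = 7, a_9 = floor((6 + 2)/7) = 1.
  m_10 = 7*1 - 2 = 5, d_10 = (46 - 5^2)/7 = 21/7 = 3, a_10 = floor((6 + 5)/3) = 3.
  m_11 = 3*3 - 5 = 4, d_11 = (46 - 4^2)/3 = 30/3 = 10, a_11 = floor((6 + 4)/10) = 1.
  m_12 = 10*1 - 4 = 6, d_12 = (46 - 6^2)/10 = 10/10 = 1, a_12 = floor((6 + 6)/1) = 12.
  m_13 = 1*12 - 6 = 6, d_13 = (46 - 6^2)/1 = 10/1 = 10: (m_13, d_13) = (m_1, d_1) = (6, 10), so from here the quotients repeat a_1, ..., a_12; the period length is 12.
Hence the expansion of sqrt(46) is a_0 = 6 followed by the repeating block 1, 3, 1, 1, 2, 6, 2, 1, 1, 3, 1, 12 (period 12).

[6; (1, 3, 1, 1, 2, 6, 2, 1, 1, 3, 1, 12)]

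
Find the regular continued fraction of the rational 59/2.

[29; 2]

Run the Euclidean algorithm on 59 and 2; the successive quotients are the partial quotients a_0, a_1, ... (each step inverts the fractional part left over by the previous one):
  59 = 29*2 + 1, so a_0 = 29.
  2 = 2*1 + 0, so a_1 = 2.
The remainder reaches 0 after 2 divisions, so the expansion has 2 partial quotients, read off in order.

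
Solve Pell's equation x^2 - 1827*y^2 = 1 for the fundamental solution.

First expand sqrt(1827) as a continued fraction. With x_i = (sqrt(1827) + m_i)/d_i and (m_0, d_0) = (0, 1): a_0 = floor(sqrt(1827)) = 42, since 42^2 = 1764 <= 1827 < 1849 = 43^2.
Iterate m_{i+1} = d_i*a_i - m_i, d_{i+1} = (1827 - m_{i+1}^2)/d_i, a_{i+1} = floor((a_0 + m_{i+1})/d_{i+1}):
  m_1 = 1*42 - 0 = 42, d_1 = (1827 - 42^2)/1 = 63/1 = 63, a_1 = floor((42 + 42)/63) = 1.
  m_2 = 63*1 - 42 = 21, d_2 = (1827 - 21^2)/63 = 1386/63 = 22, a_2 = floor((42 + 21)/22) = 2.
  m_3 = 22*2 - 21 = 23, d_3 = (1827 - 23^2)/22 = 1298/22 = 59, a_3 = floor((42 + 23)/59) = 1.
  m_4 = 59*1 - 23 = 36, d_4 = (1827 - 36^2)/59 = 531/59 = 9, a_4 = floor((42 + 36)/9) = 8.
  m_5 = 9*8 - 36 = 36, d_5 = (1827 - 36^2)/9 = 531/9 = 59, a_5 = floor((42 + 36)/59) = 1.
  m_6 = 59*1 - 36 = 23, d_6 = (1827 - 23^2)/59 = 1298/59 = 22, a_6 = floor((42 + 23)/22) = 2.
  m_7 = 22*2 - 23 = 21, d_7 = (1827 - 21^2)/22 = 1386/22 = 63, a_7 = floor((42 + 21)/63) = 1.
  m_8 = 63*1 - 21 = 42, d_8 = (1827 - 42^2)/63 = 63/63 = 1, a_8 = floor((42 + 42)/1) = 84.
  m_9 = 1*84 - 42 = 42, d_9 = (1827 - 42^2)/1 = 63/1 = 63: (m_9, d_9) = (m_1, d_1) = (42, 63), so from here the quotients repeat a_1, ..., a_8; the period length is 8.
So sqrt(1827) = [42; (1, 2, 1, 8, 1, 2, 1, 84)] with period length k = 8.
k is even, so the fundamental solution of x^2 - 1827y^2 = 1 is (p_{k-1}, q_{k-1}) = (p_7, q_7); compute convergents through index 7.
Convergents (p_i = a_i*p_{i-1} + p_{i-2}, q_i = a_i*q_{i-1} + q_{i-2} with p_{-2}=0, p_{-1}=1, q_{-2}=1, q_{-1}=0):
  i=0: a_0=42, p_0 = 42*1 + 0 = 42, q_0 = 42*0 + 1 = 1.
  i=1: a_1=1, p_1 = 1*42 + 1 = 43, q_1 = 1*1 + 0 = 1.
  i=2: a_2=2, p_2 = 2*43 + 42 = 128, q_2 = 2*1 + 1 = 3.
  i=3: a_3=1, p_3 = 1*128 + 43 = 171, q_3 = 1*3 + 1 = 4.
  i=4: a_4=8, p_4 = 8*171 + 128 = 1496, q_4 = 8*4 + 3 = 35.
  i=5: a_5=1, p_5 = 1*1496 + 171 = 1667, q_5 = 1*35 + 4 = 39.
  i=6: a_6=2, p_6 = 2*1667 + 1496 = 4830, q_6 = 2*39 + 35 = 113.
  i=7: a_7=1, p_7 = 1*4830 + 1667 = 6497, q_7 = 1*113 + 39 = 152.
Check: 6497^2 - 1827*152^2 = 42211009 - 42211008 = 1, so (x, y) = (6497, 152) solves the equation, and by the theorem it is the least positive solution.

(x, y) = (6497, 152)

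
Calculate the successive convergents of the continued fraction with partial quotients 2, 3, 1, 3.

2/1, 7/3, 9/4, 34/15

Using the convergent recurrence p_i = a_i*p_{i-1} + p_{i-2}, q_i = a_i*q_{i-1} + q_{i-2} with p_{-2}=0, p_{-1}=1, q_{-2}=1, q_{-1}=0:
  i=0: a_0=2, p_0 = 2*1 + 0 = 2, q_0 = 2*0 + 1 = 1.
  i=1: a_1=3, p_1 = 3*2 + 1 = 7, q_1 = 3*1 + 0 = 3.
  i=2: a_2=1, p_2 = 1*7 + 2 = 9, q_2 = 1*3 + 1 = 4.
  i=3: a_3=3, p_3 = 3*9 + 7 = 34, q_3 = 3*4 + 3 = 15.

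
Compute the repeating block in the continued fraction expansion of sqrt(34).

[5; (1, 4, 1, 10)]

Write x_i = (sqrt(34) + m_i)/d_i with (m_0, d_0) = (0, 1). a_0 = floor(sqrt(34)) = 5, since 5^2 = 25 <= 34 < 36 = 6^2.
Iterate m_{i+1} = d_i*a_i - m_i, d_{i+1} = (34 - m_{i+1}^2)/d_i, a_{i+1} = floor((a_0 + m_{i+1})/d_{i+1}):
  m_1 = 1*5 - 0 = 5, d_1 = (34 - 5^2)/1 = 9/1 = 9, a_1 = floor((5 + 5)/9) = 1.
  m_2 = 9*1 - 5 = 4, d_2 = (34 - 4^2)/9 = 18/9 = 2, a_2 = floor((5 + 4)/2) = 4.
  m_3 = 2*4 - 4 = 4, d_3 = (34 - 4^2)/2 = 18/2 = 9, a_3 = floor((5 + 4)/9) = 1.
  m_4 = 9*1 - 4 = 5, d_4 = (34 - 5^2)/9 = 9/9 = 1, a_4 = floor((5 + 5)/1) = 10.
  m_5 = 1*10 - 5 = 5, d_5 = (34 - 5^2)/1 = 9/1 = 9: (m_5, d_5) = (m_1, d_1) = (5, 9), so from here the quotients repeat a_1, ..., a_4; the period length is 4.
Hence the expansion of sqrt(34) is a_0 = 5 followed by the repeating block 1, 4, 1, 10 (period 4).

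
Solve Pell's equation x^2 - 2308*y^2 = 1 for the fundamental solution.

(x, y) = (1153, 24)

First expand sqrt(2308) as a continued fraction. With x_i = (sqrt(2308) + m_i)/d_i and (m_0, d_0) = (0, 1): a_0 = floor(sqrt(2308)) = 48, since 48^2 = 2304 <= 2308 < 2401 = 49^2.
Iterate m_{i+1} = d_i*a_i - m_i, d_{i+1} = (2308 - m_{i+1}^2)/d_i, a_{i+1} = floor((a_0 + m_{i+1})/d_{i+1}):
  m_1 = 1*48 - 0 = 48, d_1 = (2308 - 48^2)/1 = 4/1 = 4, a_1 = floor((48 + 48)/4) = 24.
  m_2 = 4*24 - 48 = 48, d_2 = (2308 - 48^2)/4 = 4/4 = 1, a_2 = floor((48 + 48)/1) = 96.
  m_3 = 1*96 - 48 = 48, d_3 = (2308 - 48^2)/1 = 4/1 = 4: (m_3, d_3) = (m_1, d_1) = (48, 4), so from here the quotients repeat a_1, a_2; the period length is 2.
So sqrt(2308) = [48; (24, 96)] with period length k = 2.
k is even, so the fundamental solution of x^2 - 2308y^2 = 1 is (p_{k-1}, q_{k-1}) = (p_1, q_1); compute convergents through index 1.
Convergents (p_i = a_i*p_{i-1} + p_{i-2}, q_i = a_i*q_{i-1} + q_{i-2} with p_{-2}=0, p_{-1}=1, q_{-2}=1, q_{-1}=0):
  i=0: a_0=48, p_0 = 48*1 + 0 = 48, q_0 = 48*0 + 1 = 1.
  i=1: a_1=24, p_1 = 24*48 + 1 = 1153, q_1 = 24*1 + 0 = 24.
Check: 1153^2 - 2308*24^2 = 1329409 - 1329408 = 1, so (x, y) = (1153, 24) solves the equation, and by the theorem it is the least positive solution.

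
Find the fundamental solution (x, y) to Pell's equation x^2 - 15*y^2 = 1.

(x, y) = (4, 1)

First expand sqrt(15) as a continued fraction. With x_i = (sqrt(15) + m_i)/d_i and (m_0, d_0) = (0, 1): a_0 = floor(sqrt(15)) = 3, since 3^2 = 9 <= 15 < 16 = 4^2.
Iterate m_{i+1} = d_i*a_i - m_i, d_{i+1} = (15 - m_{i+1}^2)/d_i, a_{i+1} = floor((a_0 + m_{i+1})/d_{i+1}):
  m_1 = 1*3 - 0 = 3, d_1 = (15 - 3^2)/1 = 6/1 = 6, a_1 = floor((3 + 3)/6) = 1.
  m_2 = 6*1 - 3 = 3, d_2 = (15 - 3^2)/6 = 6/6 = 1, a_2 = floor((3 + 3)/1) = 6.
  m_3 = 1*6 - 3 = 3, d_3 = (15 - 3^2)/1 = 6/1 = 6: (m_3, d_3) = (m_1, d_1) = (3, 6), so from here the quotients repeat a_1, a_2; the period length is 2.
So sqrt(15) = [3; (1, 6)] with period length k = 2.
k is even, so the fundamental solution of x^2 - 15y^2 = 1 is (p_{k-1}, q_{k-1}) = (p_1, q_1); compute convergents through index 1.
Convergents (p_i = a_i*p_{i-1} + p_{i-2}, q_i = a_i*q_{i-1} + q_{i-2} with p_{-2}=0, p_{-1}=1, q_{-2}=1, q_{-1}=0):
  i=0: a_0=3, p_0 = 3*1 + 0 = 3, q_0 = 3*0 + 1 = 1.
  i=1: a_1=1, p_1 = 1*3 + 1 = 4, q_1 = 1*1 + 0 = 1.
Check: 4^2 - 15*1^2 = 16 - 15 = 1, so (x, y) = (4, 1) solves the equation, and by the theorem it is the least positive solution.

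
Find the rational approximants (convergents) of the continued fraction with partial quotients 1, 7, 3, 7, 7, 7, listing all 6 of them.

Using the convergent recurrence p_i = a_i*p_{i-1} + p_{i-2}, q_i = a_i*q_{i-1} + q_{i-2} with p_{-2}=0, p_{-1}=1, q_{-2}=1, q_{-1}=0:
  i=0: a_0=1, p_0 = 1*1 + 0 = 1, q_0 = 1*0 + 1 = 1.
  i=1: a_1=7, p_1 = 7*1 + 1 = 8, q_1 = 7*1 + 0 = 7.
  i=2: a_2=3, p_2 = 3*8 + 1 = 25, q_2 = 3*7 + 1 = 22.
  i=3: a_3=7, p_3 = 7*25 + 8 = 183, q_3 = 7*22 + 7 = 161.
  i=4: a_4=7, p_4 = 7*183 + 25 = 1306, q_4 = 7*161 + 22 = 1149.
  i=5: a_5=7, p_5 = 7*1306 + 183 = 9325, q_5 = 7*1149 + 161 = 8204.

1/1, 8/7, 25/22, 183/161, 1306/1149, 9325/8204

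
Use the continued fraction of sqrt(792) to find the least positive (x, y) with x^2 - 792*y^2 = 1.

First expand sqrt(792) as a continued fraction. With x_i = (sqrt(792) + m_i)/d_i and (m_0, d_0) = (0, 1): a_0 = floor(sqrt(792)) = 28, since 28^2 = 784 <= 792 < 841 = 29^2.
Iterate m_{i+1} = d_i*a_i - m_i, d_{i+1} = (792 - m_{i+1}^2)/d_i, a_{i+1} = floor((a_0 + m_{i+1})/d_{i+1}):
  m_1 = 1*28 - 0 = 28, d_1 = (792 - 28^2)/1 = 8/1 = 8, a_1 = floor((28 + 28)/8) = 7.
  m_2 = 8*7 - 28 = 28, d_2 = (792 - 28^2)/8 = 8/8 = 1, a_2 = floor((28 + 28)/1) = 56.
  m_3 = 1*56 - 28 = 28, d_3 = (792 - 28^2)/1 = 8/1 = 8: (m_3, d_3) = (m_1, d_1) = (28, 8), so from here the quotients repeat a_1, a_2; the period length is 2.
So sqrt(792) = [28; (7, 56)] with period length k = 2.
k is even, so the fundamental solution of x^2 - 792y^2 = 1 is (p_{k-1}, q_{k-1}) = (p_1, q_1); compute convergents through index 1.
Convergents (p_i = a_i*p_{i-1} + p_{i-2}, q_i = a_i*q_{i-1} + q_{i-2} with p_{-2}=0, p_{-1}=1, q_{-2}=1, q_{-1}=0):
  i=0: a_0=28, p_0 = 28*1 + 0 = 28, q_0 = 28*0 + 1 = 1.
  i=1: a_1=7, p_1 = 7*28 + 1 = 197, q_1 = 7*1 + 0 = 7.
Check: 197^2 - 792*7^2 = 38809 - 38808 = 1, so (x, y) = (197, 7) solves the equation, and by the theorem it is the least positive solution.

(x, y) = (197, 7)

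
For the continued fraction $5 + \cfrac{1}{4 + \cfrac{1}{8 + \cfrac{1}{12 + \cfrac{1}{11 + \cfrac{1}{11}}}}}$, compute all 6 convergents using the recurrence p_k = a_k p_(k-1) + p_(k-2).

Using the convergent recurrence p_i = a_i*p_{i-1} + p_{i-2}, q_i = a_i*q_{i-1} + q_{i-2} with p_{-2}=0, p_{-1}=1, q_{-2}=1, q_{-1}=0:
  i=0: a_0=5, p_0 = 5*1 + 0 = 5, q_0 = 5*0 + 1 = 1.
  i=1: a_1=4, p_1 = 4*5 + 1 = 21, q_1 = 4*1 + 0 = 4.
  i=2: a_2=8, p_2 = 8*21 + 5 = 173, q_2 = 8*4 + 1 = 33.
  i=3: a_3=12, p_3 = 12*173 + 21 = 2097, q_3 = 12*33 + 4 = 400.
  i=4: a_4=11, p_4 = 11*2097 + 173 = 23240, q_4 = 11*400 + 33 = 4433.
  i=5: a_5=11, p_5 = 11*23240 + 2097 = 257737, q_5 = 11*4433 + 400 = 49163.

5/1, 21/4, 173/33, 2097/400, 23240/4433, 257737/49163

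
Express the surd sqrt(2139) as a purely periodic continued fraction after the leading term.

Write x_i = (sqrt(2139) + m_i)/d_i with (m_0, d_0) = (0, 1). a_0 = floor(sqrt(2139)) = 46, since 46^2 = 2116 <= 2139 < 2209 = 47^2.
Iterate m_{i+1} = d_i*a_i - m_i, d_{i+1} = (2139 - m_{i+1}^2)/d_i, a_{i+1} = floor((a_0 + m_{i+1})/d_{i+1}):
  m_1 = 1*46 - 0 = 46, d_1 = (2139 - 46^2)/1 = 23/1 = 23, a_1 = floor((46 + 46)/23) = 4.
  m_2 = 23*4 - 46 = 46, d_2 = (2139 - 46^2)/23 = 23/23 = 1, a_2 = floor((46 + 46)/1) = 92.
  m_3 = 1*92 - 46 = 46, d_3 = (2139 - 46^2)/1 = 23/1 = 23: (m_3, d_3) = (m_1, d_1) = (46, 23), so from here the quotients repeat a_1, a_2; the period length is 2.
Hence the expansion of sqrt(2139) is a_0 = 46 followed by the repeating block 4, 92 (period 2).

[46; (4, 92)]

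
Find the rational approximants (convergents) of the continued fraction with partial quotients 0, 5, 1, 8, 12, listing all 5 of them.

Using the convergent recurrence p_i = a_i*p_{i-1} + p_{i-2}, q_i = a_i*q_{i-1} + q_{i-2} with p_{-2}=0, p_{-1}=1, q_{-2}=1, q_{-1}=0:
  i=0: a_0=0, p_0 = 0*1 + 0 = 0, q_0 = 0*0 + 1 = 1.
  i=1: a_1=5, p_1 = 5*0 + 1 = 1, q_1 = 5*1 + 0 = 5.
  i=2: a_2=1, p_2 = 1*1 + 0 = 1, q_2 = 1*5 + 1 = 6.
  i=3: a_3=8, p_3 = 8*1 + 1 = 9, q_3 = 8*6 + 5 = 53.
  i=4: a_4=12, p_4 = 12*9 + 1 = 109, q_4 = 12*53 + 6 = 642.

0/1, 1/5, 1/6, 9/53, 109/642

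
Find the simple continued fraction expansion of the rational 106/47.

[2; 3, 1, 11]

Run the Euclidean algorithm on 106 and 47; the successive quotients are the partial quotients a_0, a_1, ... (each step inverts the fractional part left over by the previous one):
  106 = 2*47 + 12, so a_0 = 2.
  47 = 3*12 + 11, so a_1 = 3.
  12 = 1*11 + 1, so a_2 = 1.
  11 = 11*1 + 0, so a_3 = 11.
The remainder reaches 0 after 4 divisions, so the expansion has 4 partial quotients, read off in order.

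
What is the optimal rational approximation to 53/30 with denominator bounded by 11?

16/9

Expand x = 53/30 as a continued fraction with the Euclidean algorithm:
  53 = 1*30 + 23, so a_0 = 1.
  30 = 1*23 + 7, so a_1 = 1.
  23 = 3*7 + 2, so a_2 = 3.
  7 = 3*2 + 1, so a_3 = 3.
  2 = 2*1 + 0, so a_4 = 2.
so x = [1; 1, 3, 3, 2].
Convergents (p_i = a_i*p_{i-1} + p_{i-2}, q_i = a_i*q_{i-1} + q_{i-2} with p_{-2}=0, p_{-1}=1, q_{-2}=1, q_{-1}=0), until the denominator exceeds 11:
  i=0: a_0=1, p_0 = 1*1 + 0 = 1, q_0 = 1*0 + 1 = 1.
  i=1: a_1=1, p_1 = 1*1 + 1 = 2, q_1 = 1*1 + 0 = 1.
  i=2: a_2=3, p_2 = 3*2 + 1 = 7, q_2 = 3*1 + 1 = 4.
  i=3: a_3=3, p_3 = 3*7 + 2 = 23, q_3 = 3*4 + 1 = 13.
q_3 = 13 > 11, so the last convergent with denominator <= 11 is p_2/q_2 = 7/4.
The closest fraction with denominator <= 11 is either p_2/q_2 or the intermediate fraction (k*p_2 + p_1)/(k*q_2 + q_1) with the largest k >= 1 whose denominator stays <= 11; these approach x as k grows, and every other convergent or intermediate fraction in range is farther away.
Largest k: floor((11 - q_1)/q_2) = floor((11 - 1)/4) = 2.
That gives (2*7 + 2)/(2*4 + 1) = 16/9.
Compare the errors: |x - 7/4| = |53*4 - 7*30|/(30*4) = 2/120, and |x - 16/9| = |53*9 - 16*30|/(30*9) = 3/270.
Cross-multiplying, 3*120 = 360 < 540 = 2*270, so 3/270 is smaller: the intermediate fraction 16/9 is closer to x than 7/4.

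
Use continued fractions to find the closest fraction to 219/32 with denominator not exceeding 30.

130/19

Expand x = 219/32 as a continued fraction with the Euclidean algorithm:
  219 = 6*32 + 27, so a_0 = 6.
  32 = 1*27 + 5, so a_1 = 1.
  27 = 5*5 + 2, so a_2 = 5.
  5 = 2*2 + 1, so a_3 = 2.
  2 = 2*1 + 0, so a_4 = 2.
so x = [6; 1, 5, 2, 2].
Convergents (p_i = a_i*p_{i-1} + p_{i-2}, q_i = a_i*q_{i-1} + q_{i-2} with p_{-2}=0, p_{-1}=1, q_{-2}=1, q_{-1}=0), until the denominator exceeds 30:
  i=0: a_0=6, p_0 = 6*1 + 0 = 6, q_0 = 6*0 + 1 = 1.
  i=1: a_1=1, p_1 = 1*6 + 1 = 7, q_1 = 1*1 + 0 = 1.
  i=2: a_2=5, p_2 = 5*7 + 6 = 41, q_2 = 5*1 + 1 = 6.
  i=3: a_3=2, p_3 = 2*41 + 7 = 89, q_3 = 2*6 + 1 = 13.
  i=4: a_4=2, p_4 = 2*89 + 41 = 219, q_4 = 2*13 + 6 = 32.
q_4 = 32 > 30, so the last convergent with denominator <= 30 is p_3/q_3 = 89/13.
The closest fraction with denominator <= 30 is either p_3/q_3 or the intermediate fraction (k*p_3 + p_2)/(k*q_3 + q_2) with the largest k >= 1 whose denominator stays <= 30; these approach x as k grows, and every other convergent or intermediate fraction in range is farther away.
Largest k: floor((30 - q_2)/q_3) = floor((30 - 6)/13) = 1.
That gives (1*89 + 41)/(1*13 + 6) = 130/19.
Compare the errors: |x - 89/13| = |219*13 - 89*32|/(32*13) = 1/416, and |x - 130/19| = |219*19 - 130*32|/(32*19) = 1/608.
Cross-multiplying, 1*416 = 416 < 608 = 1*608, so 1/608 is smaller: the intermediate fraction 130/19 is closer to x than 89/13.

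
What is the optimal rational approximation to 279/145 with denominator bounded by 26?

Expand x = 279/145 as a continued fraction with the Euclidean algorithm:
  279 = 1*145 + 134, so a_0 = 1.
  145 = 1*134 + 11, so a_1 = 1.
  134 = 12*11 + 2, so a_2 = 12.
  11 = 5*2 + 1, so a_3 = 5.
  2 = 2*1 + 0, so a_4 = 2.
so x = [1; 1, 12, 5, 2].
Convergents (p_i = a_i*p_{i-1} + p_{i-2}, q_i = a_i*q_{i-1} + q_{i-2} with p_{-2}=0, p_{-1}=1, q_{-2}=1, q_{-1}=0), until the denominator exceeds 26:
  i=0: a_0=1, p_0 = 1*1 + 0 = 1, q_0 = 1*0 + 1 = 1.
  i=1: a_1=1, p_1 = 1*1 + 1 = 2, q_1 = 1*1 + 0 = 1.
  i=2: a_2=12, p_2 = 12*2 + 1 = 25, q_2 = 12*1 + 1 = 13.
  i=3: a_3=5, p_3 = 5*25 + 2 = 127, q_3 = 5*13 + 1 = 66.
q_3 = 66 > 26, so the last convergent with denominator <= 26 is p_2/q_2 = 25/13.
The closest fraction with denominator <= 26 is either p_2/q_2 or the intermediate fraction (k*p_2 + p_1)/(k*q_2 + q_1) with the largest k >= 1 whose denominator stays <= 26; these approach x as k grows, and every other convergent or intermediate fraction in range is farther away.
Largest k: floor((26 - q_1)/q_2) = floor((26 - 1)/13) = 1.
That gives (1*25 + 2)/(1*13 + 1) = 27/14.
Compare the errors: |x - 25/13| = |279*13 - 25*145|/(145*13) = 2/1885, and |x - 27/14| = |279*14 - 27*145|/(145*14) = 9/2030.
Cross-multiplying, 2*2030 = 4060 < 16965 = 9*1885, so 2/1885 is smaller: the convergent 25/13 is closer to x than 27/14.

25/13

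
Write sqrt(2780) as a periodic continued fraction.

Write x_i = (sqrt(2780) + m_i)/d_i with (m_0, d_0) = (0, 1). a_0 = floor(sqrt(2780)) = 52, since 52^2 = 2704 <= 2780 < 2809 = 53^2.
Iterate m_{i+1} = d_i*a_i - m_i, d_{i+1} = (2780 - m_{i+1}^2)/d_i, a_{i+1} = floor((a_0 + m_{i+1})/d_{i+1}):
  m_1 = 1*52 - 0 = 52, d_1 = (2780 - 52^2)/1 = 76/1 = 76, a_1 = floor((52 + 52)/76) = 1.
  m_2 = 76*1 - 52 = 24, d_2 = (2780 - 24^2)/76 = 2204/76 = 29, a_2 = floor((52 + 24)/29) = 2.
  m_3 = 29*2 - 24 = 34, d_3 = (2780 - 34^2)/29 = 1624/29 = 56, a_3 = floor((52 + 34)/56) = 1.
  m_4 = 56*1 - 34 = 22, d_4 = (2780 - 22^2)/56 = 2296/56 = 41, a_4 = floor((52 + 22)/41) = 1.
  m_5 = 41*1 - 22 = 19, d_5 = (2780 - 19^2)/41 = 2419/41 = 59, a_5 = floor((52 + 19)/59) = 1.
  m_6 = 59*1 - 19 = 40, d_6 = (2780 - 40^2)/59 = 1180/59 = 20, a_6 = floor((52 + 40)/20) = 4.
  m_7 = 20*4 - 40 = 40, d_7 = (2780 - 40^2)/20 = 1180/20 = 59, a_7 = floor((52 + 40)/59) = 1.
  m_8 = 59*1 - 40 = 19, d_8 = (2780 - 19^2)/59 = 2419/59 = 41, a_8 = floor((52 + 19)/41) = 1.
  m_9 = 41*1 - 19 = 22, d_9 = (2780 - 22^2)/41 = 2296/41 = 56, a_9 = floor((52 + 22)/56) = 1.
  m_10 = 56*1 - 22 = 34, d_10 = (2780 - 34^2)/56 = 1624/56 = 29, a_10 = floor((52 + 34)/29) = 2.
  m_11 = 29*2 - 34 = 24, d_11 = (2780 - 24^2)/29 = 2204/29 = 76, a_11 = floor((52 + 24)/76) = 1.
  m_12 = 76*1 - 24 = 52, d_12 = (2780 - 52^2)/76 = 76/76 = 1, a_12 = floor((52 + 52)/1) = 104.
  m_13 = 1*104 - 52 = 52, d_13 = (2780 - 52^2)/1 = 76/1 = 76: (m_13, d_13) = (m_1, d_1) = (52, 76), so from here the quotients repeat a_1, ..., a_12; the period length is 12.
Hence the expansion of sqrt(2780) is a_0 = 52 followed by the repeating block 1, 2, 1, 1, 1, 4, 1, 1, 1, 2, 1, 104 (period 12).

[52; (1, 2, 1, 1, 1, 4, 1, 1, 1, 2, 1, 104)]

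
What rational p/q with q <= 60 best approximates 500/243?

Expand x = 500/243 as a continued fraction with the Euclidean algorithm:
  500 = 2*243 + 14, so a_0 = 2.
  243 = 17*14 + 5, so a_1 = 17.
  14 = 2*5 + 4, so a_2 = 2.
  5 = 1*4 + 1, so a_3 = 1.
  4 = 4*1 + 0, so a_4 = 4.
so x = [2; 17, 2, 1, 4].
Convergents (p_i = a_i*p_{i-1} + p_{i-2}, q_i = a_i*q_{i-1} + q_{i-2} with p_{-2}=0, p_{-1}=1, q_{-2}=1, q_{-1}=0), until the denominator exceeds 60:
  i=0: a_0=2, p_0 = 2*1 + 0 = 2, q_0 = 2*0 + 1 = 1.
  i=1: a_1=17, p_1 = 17*2 + 1 = 35, q_1 = 17*1 + 0 = 17.
  i=2: a_2=2, p_2 = 2*35 + 2 = 72, q_2 = 2*17 + 1 = 35.
  i=3: a_3=1, p_3 = 1*72 + 35 = 107, q_3 = 1*35 + 17 = 52.
  i=4: a_4=4, p_4 = 4*107 + 72 = 500, q_4 = 4*52 + 35 = 243.
q_4 = 243 > 60, so the last convergent with denominator <= 60 is p_3/q_3 = 107/52.
The closest fraction with denominator <= 60 is either p_3/q_3 or the intermediate fraction (k*p_3 + p_2)/(k*q_3 + q_2) with the largest k >= 1 whose denominator stays <= 60; these approach x as k grows, and every other convergent or intermediate fraction in range is farther away.
Largest k: floor((60 - q_2)/q_3) = floor((60 - 35)/52) = 0.
Since k = 0, no intermediate fraction beyond p_3/q_3 has denominator <= 60, so the convergent 107/52 is the closest (its error is |500*52 - 107*243|/(243*52) = 1/12636).

107/52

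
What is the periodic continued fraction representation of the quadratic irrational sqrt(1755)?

[41; (1, 8, 3, 8, 1, 82)]

Write x_i = (sqrt(1755) + m_i)/d_i with (m_0, d_0) = (0, 1). a_0 = floor(sqrt(1755)) = 41, since 41^2 = 1681 <= 1755 < 1764 = 42^2.
Iterate m_{i+1} = d_i*a_i - m_i, d_{i+1} = (1755 - m_{i+1}^2)/d_i, a_{i+1} = floor((a_0 + m_{i+1})/d_{i+1}):
  m_1 = 1*41 - 0 = 41, d_1 = (1755 - 41^2)/1 = 74/1 = 74, a_1 = floor((41 + 41)/74) = 1.
  m_2 = 74*1 - 41 = 33, d_2 = (1755 - 33^2)/74 = 666/74 = 9, a_2 = floor((41 + 33)/9) = 8.
  m_3 = 9*8 - 33 = 39, d_3 = (1755 - 39^2)/9 = 234/9 = 26, a_3 = floor((41 + 39)/26) = 3.
  m_4 = 26*3 - 39 = 39, d_4 = (1755 - 39^2)/26 = 234/26 = 9, a_4 = floor((41 + 39)/9) = 8.
  m_5 = 9*8 - 39 = 33, d_5 = (1755 - 33^2)/9 = 666/9 = 74, a_5 = floor((41 + 33)/74) = 1.
  m_6 = 74*1 - 33 = 41, d_6 = (1755 - 41^2)/74 = 74/74 = 1, a_6 = floor((41 + 41)/1) = 82.
  m_7 = 1*82 - 41 = 41, d_7 = (1755 - 41^2)/1 = 74/1 = 74: (m_7, d_7) = (m_1, d_1) = (41, 74), so from here the quotients repeat a_1, ..., a_6; the period length is 6.
Hence the expansion of sqrt(1755) is a_0 = 41 followed by the repeating block 1, 8, 3, 8, 1, 82 (period 6).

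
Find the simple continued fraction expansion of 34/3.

[11; 3]

Run the Euclidean algorithm on 34 and 3; the successive quotients are the partial quotients a_0, a_1, ... (each step inverts the fractional part left over by the previous one):
  34 = 11*3 + 1, so a_0 = 11.
  3 = 3*1 + 0, so a_1 = 3.
The remainder reaches 0 after 2 divisions, so the expansion has 2 partial quotients, read off in order.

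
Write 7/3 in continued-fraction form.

[2; 3]

Run the Euclidean algorithm on 7 and 3; the successive quotients are the partial quotients a_0, a_1, ... (each step inverts the fractional part left over by the previous one):
  7 = 2*3 + 1, so a_0 = 2.
  3 = 3*1 + 0, so a_1 = 3.
The remainder reaches 0 after 2 divisions, so the expansion has 2 partial quotients, read off in order.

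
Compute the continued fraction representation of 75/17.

[4; 2, 2, 3]

Run the Euclidean algorithm on 75 and 17; the successive quotients are the partial quotients a_0, a_1, ... (each step inverts the fractional part left over by the previous one):
  75 = 4*17 + 7, so a_0 = 4.
  17 = 2*7 + 3, so a_1 = 2.
  7 = 2*3 + 1, so a_2 = 2.
  3 = 3*1 + 0, so a_3 = 3.
The remainder reaches 0 after 4 divisions, so the expansion has 4 partial quotients, read off in order.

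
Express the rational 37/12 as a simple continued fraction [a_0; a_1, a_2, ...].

Run the Euclidean algorithm on 37 and 12; the successive quotients are the partial quotients a_0, a_1, ... (each step inverts the fractional part left over by the previous one):
  37 = 3*12 + 1, so a_0 = 3.
  12 = 12*1 + 0, so a_1 = 12.
The remainder reaches 0 after 2 divisions, so the expansion has 2 partial quotients, read off in order.

[3; 12]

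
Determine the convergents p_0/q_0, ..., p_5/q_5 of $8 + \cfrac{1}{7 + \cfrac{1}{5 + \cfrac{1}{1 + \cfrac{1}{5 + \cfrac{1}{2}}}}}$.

8/1, 57/7, 293/36, 350/43, 2043/251, 4436/545

Using the convergent recurrence p_i = a_i*p_{i-1} + p_{i-2}, q_i = a_i*q_{i-1} + q_{i-2} with p_{-2}=0, p_{-1}=1, q_{-2}=1, q_{-1}=0:
  i=0: a_0=8, p_0 = 8*1 + 0 = 8, q_0 = 8*0 + 1 = 1.
  i=1: a_1=7, p_1 = 7*8 + 1 = 57, q_1 = 7*1 + 0 = 7.
  i=2: a_2=5, p_2 = 5*57 + 8 = 293, q_2 = 5*7 + 1 = 36.
  i=3: a_3=1, p_3 = 1*293 + 57 = 350, q_3 = 1*36 + 7 = 43.
  i=4: a_4=5, p_4 = 5*350 + 293 = 2043, q_4 = 5*43 + 36 = 251.
  i=5: a_5=2, p_5 = 2*2043 + 350 = 4436, q_5 = 2*251 + 43 = 545.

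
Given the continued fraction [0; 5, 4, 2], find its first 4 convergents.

Using the convergent recurrence p_i = a_i*p_{i-1} + p_{i-2}, q_i = a_i*q_{i-1} + q_{i-2} with p_{-2}=0, p_{-1}=1, q_{-2}=1, q_{-1}=0:
  i=0: a_0=0, p_0 = 0*1 + 0 = 0, q_0 = 0*0 + 1 = 1.
  i=1: a_1=5, p_1 = 5*0 + 1 = 1, q_1 = 5*1 + 0 = 5.
  i=2: a_2=4, p_2 = 4*1 + 0 = 4, q_2 = 4*5 + 1 = 21.
  i=3: a_3=2, p_3 = 2*4 + 1 = 9, q_3 = 2*21 + 5 = 47.

0/1, 1/5, 4/21, 9/47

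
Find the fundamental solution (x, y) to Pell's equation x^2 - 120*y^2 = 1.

First expand sqrt(120) as a continued fraction. With x_i = (sqrt(120) + m_i)/d_i and (m_0, d_0) = (0, 1): a_0 = floor(sqrt(120)) = 10, since 10^2 = 100 <= 120 < 121 = 11^2.
Iterate m_{i+1} = d_i*a_i - m_i, d_{i+1} = (120 - m_{i+1}^2)/d_i, a_{i+1} = floor((a_0 + m_{i+1})/d_{i+1}):
  m_1 = 1*10 - 0 = 10, d_1 = (120 - 10^2)/1 = 20/1 = 20, a_1 = floor((10 + 10)/20) = 1.
  m_2 = 20*1 - 10 = 10, d_2 = (120 - 10^2)/20 = 20/20 = 1, a_2 = floor((10 + 10)/1) = 20.
  m_3 = 1*20 - 10 = 10, d_3 = (120 - 10^2)/1 = 20/1 = 20: (m_3, d_3) = (m_1, d_1) = (10, 20), so from here the quotients repeat a_1, a_2; the period length is 2.
So sqrt(120) = [10; (1, 20)] with period length k = 2.
k is even, so the fundamental solution of x^2 - 120y^2 = 1 is (p_{k-1}, q_{k-1}) = (p_1, q_1); compute convergents through index 1.
Convergents (p_i = a_i*p_{i-1} + p_{i-2}, q_i = a_i*q_{i-1} + q_{i-2} with p_{-2}=0, p_{-1}=1, q_{-2}=1, q_{-1}=0):
  i=0: a_0=10, p_0 = 10*1 + 0 = 10, q_0 = 10*0 + 1 = 1.
  i=1: a_1=1, p_1 = 1*10 + 1 = 11, q_1 = 1*1 + 0 = 1.
Check: 11^2 - 120*1^2 = 121 - 120 = 1, so (x, y) = (11, 1) solves the equation, and by the theorem it is the least positive solution.

(x, y) = (11, 1)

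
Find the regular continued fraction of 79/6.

[13; 6]

Run the Euclidean algorithm on 79 and 6; the successive quotients are the partial quotients a_0, a_1, ... (each step inverts the fractional part left over by the previous one):
  79 = 13*6 + 1, so a_0 = 13.
  6 = 6*1 + 0, so a_1 = 6.
The remainder reaches 0 after 2 divisions, so the expansion has 2 partial quotients, read off in order.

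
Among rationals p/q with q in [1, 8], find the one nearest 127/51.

5/2

Expand x = 127/51 as a continued fraction with the Euclidean algorithm:
  127 = 2*51 + 25, so a_0 = 2.
  51 = 2*25 + 1, so a_1 = 2.
  25 = 25*1 + 0, so a_2 = 25.
so x = [2; 2, 25].
Convergents (p_i = a_i*p_{i-1} + p_{i-2}, q_i = a_i*q_{i-1} + q_{i-2} with p_{-2}=0, p_{-1}=1, q_{-2}=1, q_{-1}=0), until the denominator exceeds 8:
  i=0: a_0=2, p_0 = 2*1 + 0 = 2, q_0 = 2*0 + 1 = 1.
  i=1: a_1=2, p_1 = 2*2 + 1 = 5, q_1 = 2*1 + 0 = 2.
  i=2: a_2=25, p_2 = 25*5 + 2 = 127, q_2 = 25*2 + 1 = 51.
q_2 = 51 > 8, so the last convergent with denominator <= 8 is p_1/q_1 = 5/2.
The closest fraction with denominator <= 8 is either p_1/q_1 or the intermediate fraction (k*p_1 + p_0)/(k*q_1 + q_0) with the largest k >= 1 whose denominator stays <= 8; these approach x as k grows, and every other convergent or intermediate fraction in range is farther away.
Largest k: floor((8 - q_0)/q_1) = floor((8 - 1)/2) = 3.
That gives (3*5 + 2)/(3*2 + 1) = 17/7.
Compare the errors: |x - 5/2| = |127*2 - 5*51|/(51*2) = 1/102, and |x - 17/7| = |127*7 - 17*51|/(51*7) = 22/357.
Cross-multiplying, 1*357 = 357 < 2244 = 22*102, so 1/102 is smaller: the convergent 5/2 is closer to x than 17/7.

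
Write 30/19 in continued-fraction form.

Run the Euclidean algorithm on 30 and 19; the successive quotients are the partial quotients a_0, a_1, ... (each step inverts the fractional part left over by the previous one):
  30 = 1*19 + 11, so a_0 = 1.
  19 = 1*11 + 8, so a_1 = 1.
  11 = 1*8 + 3, so a_2 = 1.
  8 = 2*3 + 2, so a_3 = 2.
  3 = 1*2 + 1, so a_4 = 1.
  2 = 2*1 + 0, so a_5 = 2.
The remainder reaches 0 after 6 divisions, so the expansion has 6 partial quotients, read off in order.

[1; 1, 1, 2, 1, 2]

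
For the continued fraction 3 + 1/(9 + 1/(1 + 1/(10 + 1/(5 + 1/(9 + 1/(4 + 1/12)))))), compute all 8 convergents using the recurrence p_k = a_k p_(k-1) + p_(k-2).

Using the convergent recurrence p_i = a_i*p_{i-1} + p_{i-2}, q_i = a_i*q_{i-1} + q_{i-2} with p_{-2}=0, p_{-1}=1, q_{-2}=1, q_{-1}=0:
  i=0: a_0=3, p_0 = 3*1 + 0 = 3, q_0 = 3*0 + 1 = 1.
  i=1: a_1=9, p_1 = 9*3 + 1 = 28, q_1 = 9*1 + 0 = 9.
  i=2: a_2=1, p_2 = 1*28 + 3 = 31, q_2 = 1*9 + 1 = 10.
  i=3: a_3=10, p_3 = 10*31 + 28 = 338, q_3 = 10*10 + 9 = 109.
  i=4: a_4=5, p_4 = 5*338 + 31 = 1721, q_4 = 5*109 + 10 = 555.
  i=5: a_5=9, p_5 = 9*1721 + 338 = 15827, q_5 = 9*555 + 109 = 5104.
  i=6: a_6=4, p_6 = 4*15827 + 1721 = 65029, q_6 = 4*5104 + 555 = 20971.
  i=7: a_7=12, p_7 = 12*65029 + 15827 = 796175, q_7 = 12*20971 + 5104 = 256756.

3/1, 28/9, 31/10, 338/109, 1721/555, 15827/5104, 65029/20971, 796175/256756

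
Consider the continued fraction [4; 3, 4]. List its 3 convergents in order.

4/1, 13/3, 56/13

Using the convergent recurrence p_i = a_i*p_{i-1} + p_{i-2}, q_i = a_i*q_{i-1} + q_{i-2} with p_{-2}=0, p_{-1}=1, q_{-2}=1, q_{-1}=0:
  i=0: a_0=4, p_0 = 4*1 + 0 = 4, q_0 = 4*0 + 1 = 1.
  i=1: a_1=3, p_1 = 3*4 + 1 = 13, q_1 = 3*1 + 0 = 3.
  i=2: a_2=4, p_2 = 4*13 + 4 = 56, q_2 = 4*3 + 1 = 13.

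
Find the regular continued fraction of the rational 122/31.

[3; 1, 14, 2]

Run the Euclidean algorithm on 122 and 31; the successive quotients are the partial quotients a_0, a_1, ... (each step inverts the fractional part left over by the previous one):
  122 = 3*31 + 29, so a_0 = 3.
  31 = 1*29 + 2, so a_1 = 1.
  29 = 14*2 + 1, so a_2 = 14.
  2 = 2*1 + 0, so a_3 = 2.
The remainder reaches 0 after 4 divisions, so the expansion has 4 partial quotients, read off in order.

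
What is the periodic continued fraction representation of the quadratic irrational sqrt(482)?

[21; (1, 20, 1, 42)]

Write x_i = (sqrt(482) + m_i)/d_i with (m_0, d_0) = (0, 1). a_0 = floor(sqrt(482)) = 21, since 21^2 = 441 <= 482 < 484 = 22^2.
Iterate m_{i+1} = d_i*a_i - m_i, d_{i+1} = (482 - m_{i+1}^2)/d_i, a_{i+1} = floor((a_0 + m_{i+1})/d_{i+1}):
  m_1 = 1*21 - 0 = 21, d_1 = (482 - 21^2)/1 = 41/1 = 41, a_1 = floor((21 + 21)/41) = 1.
  m_2 = 41*1 - 21 = 20, d_2 = (482 - 20^2)/41 = 82/41 = 2, a_2 = floor((21 + 20)/2) = 20.
  m_3 = 2*20 - 20 = 20, d_3 = (482 - 20^2)/2 = 82/2 = 41, a_3 = floor((21 + 20)/41) = 1.
  m_4 = 41*1 - 20 = 21, d_4 = (482 - 21^2)/41 = 41/41 = 1, a_4 = floor((21 + 21)/1) = 42.
  m_5 = 1*42 - 21 = 21, d_5 = (482 - 21^2)/1 = 41/1 = 41: (m_5, d_5) = (m_1, d_1) = (21, 41), so from here the quotients repeat a_1, ..., a_4; the period length is 4.
Hence the expansion of sqrt(482) is a_0 = 21 followed by the repeating block 1, 20, 1, 42 (period 4).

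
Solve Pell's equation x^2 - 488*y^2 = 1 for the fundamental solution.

(x, y) = (243, 11)

First expand sqrt(488) as a continued fraction. With x_i = (sqrt(488) + m_i)/d_i and (m_0, d_0) = (0, 1): a_0 = floor(sqrt(488)) = 22, since 22^2 = 484 <= 488 < 529 = 23^2.
Iterate m_{i+1} = d_i*a_i - m_i, d_{i+1} = (488 - m_{i+1}^2)/d_i, a_{i+1} = floor((a_0 + m_{i+1})/d_{i+1}):
  m_1 = 1*22 - 0 = 22, d_1 = (488 - 22^2)/1 = 4/1 = 4, a_1 = floor((22 + 22)/4) = 11.
  m_2 = 4*11 - 22 = 22, d_2 = (488 - 22^2)/4 = 4/4 = 1, a_2 = floor((22 + 22)/1) = 44.
  m_3 = 1*44 - 22 = 22, d_3 = (488 - 22^2)/1 = 4/1 = 4: (m_3, d_3) = (m_1, d_1) = (22, 4), so from here the quotients repeat a_1, a_2; the period length is 2.
So sqrt(488) = [22; (11, 44)] with period length k = 2.
k is even, so the fundamental solution of x^2 - 488y^2 = 1 is (p_{k-1}, q_{k-1}) = (p_1, q_1); compute convergents through index 1.
Convergents (p_i = a_i*p_{i-1} + p_{i-2}, q_i = a_i*q_{i-1} + q_{i-2} with p_{-2}=0, p_{-1}=1, q_{-2}=1, q_{-1}=0):
  i=0: a_0=22, p_0 = 22*1 + 0 = 22, q_0 = 22*0 + 1 = 1.
  i=1: a_1=11, p_1 = 11*22 + 1 = 243, q_1 = 11*1 + 0 = 11.
Check: 243^2 - 488*11^2 = 59049 - 59048 = 1, so (x, y) = (243, 11) solves the equation, and by the theorem it is the least positive solution.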